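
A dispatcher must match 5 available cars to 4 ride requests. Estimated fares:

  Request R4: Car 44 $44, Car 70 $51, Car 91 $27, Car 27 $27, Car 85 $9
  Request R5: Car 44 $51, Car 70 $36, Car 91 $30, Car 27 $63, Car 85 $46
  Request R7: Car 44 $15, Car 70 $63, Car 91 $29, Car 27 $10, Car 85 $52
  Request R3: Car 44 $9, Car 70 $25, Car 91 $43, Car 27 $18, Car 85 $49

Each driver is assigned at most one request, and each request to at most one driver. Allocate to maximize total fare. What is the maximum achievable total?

Maximum total: $219

Optimal: Car 44→Request R4 ($44), Car 27→Request R5 ($63), Car 70→Request R7 ($63), Car 85→Request R3 ($49) — total 44+63+63+49 = $219.
Column-greedy (each request in turn goes to its best remaining driver) gives $209, worse by 10.
Every other assignment is strictly worse.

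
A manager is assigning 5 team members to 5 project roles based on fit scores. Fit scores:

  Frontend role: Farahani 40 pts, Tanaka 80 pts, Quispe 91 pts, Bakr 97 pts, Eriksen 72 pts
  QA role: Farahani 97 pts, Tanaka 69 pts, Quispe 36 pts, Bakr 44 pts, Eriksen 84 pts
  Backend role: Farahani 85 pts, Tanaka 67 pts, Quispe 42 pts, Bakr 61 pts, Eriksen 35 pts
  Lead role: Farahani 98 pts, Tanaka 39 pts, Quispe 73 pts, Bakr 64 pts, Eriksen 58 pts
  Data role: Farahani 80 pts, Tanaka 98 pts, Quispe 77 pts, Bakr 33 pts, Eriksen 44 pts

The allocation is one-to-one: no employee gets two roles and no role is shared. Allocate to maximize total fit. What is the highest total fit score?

This is a one-to-one assignment (maximum-weight bipartite matching).
Optimal: Farahani→Backend role (85 pts), Tanaka→Data role (98 pts), Quispe→Lead role (73 pts), Bakr→Frontend role (97 pts), Eriksen→QA role (84 pts) — total 85+98+73+97+84 = 437 pts.
Row-greedy (each employee in turn takes its best remaining role) gives 432 pts, worse by 5.

Max total: 437 pts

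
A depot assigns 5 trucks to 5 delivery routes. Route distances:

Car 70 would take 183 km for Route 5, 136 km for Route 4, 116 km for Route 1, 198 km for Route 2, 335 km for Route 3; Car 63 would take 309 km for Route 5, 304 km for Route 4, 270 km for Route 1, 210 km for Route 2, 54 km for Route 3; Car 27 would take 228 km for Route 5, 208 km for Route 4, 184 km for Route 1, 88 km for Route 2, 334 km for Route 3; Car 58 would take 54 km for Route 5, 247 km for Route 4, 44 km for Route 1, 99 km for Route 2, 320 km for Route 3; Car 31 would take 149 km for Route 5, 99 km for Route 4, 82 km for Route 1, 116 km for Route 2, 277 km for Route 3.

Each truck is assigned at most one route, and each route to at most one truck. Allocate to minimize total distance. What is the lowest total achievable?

Optimal: Car 70→Route 1 (116 km), Car 63→Route 3 (54 km), Car 27→Route 2 (88 km), Car 58→Route 5 (54 km), Car 31→Route 4 (99 km) — total 116+54+88+54+99 = 411 km.
No other one-to-one assignment undercuts 411 km.

Minimum total: 411 km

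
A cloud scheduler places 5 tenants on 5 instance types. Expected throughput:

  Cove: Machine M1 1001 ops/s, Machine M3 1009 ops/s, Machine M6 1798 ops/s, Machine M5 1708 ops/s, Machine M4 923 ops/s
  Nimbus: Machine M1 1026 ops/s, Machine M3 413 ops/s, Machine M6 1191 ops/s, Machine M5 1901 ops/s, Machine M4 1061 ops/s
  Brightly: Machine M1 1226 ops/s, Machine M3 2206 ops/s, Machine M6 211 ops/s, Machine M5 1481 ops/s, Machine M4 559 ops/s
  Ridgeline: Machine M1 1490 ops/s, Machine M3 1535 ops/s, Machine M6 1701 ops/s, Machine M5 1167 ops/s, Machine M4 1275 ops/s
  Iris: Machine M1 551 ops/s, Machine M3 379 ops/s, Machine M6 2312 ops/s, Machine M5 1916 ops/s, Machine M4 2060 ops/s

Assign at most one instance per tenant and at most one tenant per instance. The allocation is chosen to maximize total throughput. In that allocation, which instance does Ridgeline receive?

Ridgeline receives Machine M1.

Optimal: Cove→Machine M6 (1798 ops/s), Nimbus→Machine M5 (1901 ops/s), Brightly→Machine M3 (2206 ops/s), Ridgeline→Machine M1 (1490 ops/s), Iris→Machine M4 (2060 ops/s) — total 1798+1901+2206+1490+2060 = 9455 ops/s.
Max-entry greedy (repeatedly take the single best remaining cell) gives 8832 ops/s, worse by 623.
Ridgeline's own top instance is Machine M6 (1701 ops/s), but forcing Ridgeline→Machine M6 and reassigning the rest optimally gives only 8869 ops/s — worse by 586.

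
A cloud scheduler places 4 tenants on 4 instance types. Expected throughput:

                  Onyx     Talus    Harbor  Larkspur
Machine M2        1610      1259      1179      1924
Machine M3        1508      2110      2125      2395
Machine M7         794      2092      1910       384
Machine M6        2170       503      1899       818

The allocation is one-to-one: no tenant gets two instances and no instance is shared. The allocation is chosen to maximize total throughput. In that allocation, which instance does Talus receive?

This is a one-to-one assignment (maximum-weight bipartite matching).
Optimal: Onyx→Machine M6 (2170 ops/s), Talus→Machine M7 (2092 ops/s), Harbor→Machine M3 (2125 ops/s), Larkspur→Machine M2 (1924 ops/s) — total 2170+2092+2125+1924 = 8311 ops/s.
Row-greedy (each tenant in turn takes its best remaining instance) gives 8114 ops/s, worse by 197.
No other one-to-one assignment exceeds 8311 ops/s.
Talus's own top instance is Machine M3 (2110 ops/s), but forcing Talus→Machine M3 and reassigning the rest optimally gives only 8114 ops/s — worse by 197.

Talus receives Machine M7.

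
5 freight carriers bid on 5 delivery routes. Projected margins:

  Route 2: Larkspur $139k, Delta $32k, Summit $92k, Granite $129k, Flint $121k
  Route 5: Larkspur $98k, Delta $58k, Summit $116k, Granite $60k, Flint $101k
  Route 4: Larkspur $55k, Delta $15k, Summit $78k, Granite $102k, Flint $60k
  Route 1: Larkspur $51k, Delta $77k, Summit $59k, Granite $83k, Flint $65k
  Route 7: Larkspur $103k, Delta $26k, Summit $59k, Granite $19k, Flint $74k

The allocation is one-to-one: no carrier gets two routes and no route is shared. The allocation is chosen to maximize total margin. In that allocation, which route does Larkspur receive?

Optimal: Larkspur→Route 7 ($103k), Delta→Route 1 ($77k), Summit→Route 5 ($116k), Granite→Route 4 ($102k), Flint→Route 2 ($121k) — total 103+77+116+102+121 = $519k.
Column-greedy (each route in turn goes to its best remaining carrier) gives $508k, worse by 11.
Checked against all permutations: $519k is optimal.
Larkspur's own top route is Route 2 ($139k), but forcing Larkspur→Route 2 and reassigning the rest optimally gives only $508k — worse by 11.

Larkspur receives Route 7.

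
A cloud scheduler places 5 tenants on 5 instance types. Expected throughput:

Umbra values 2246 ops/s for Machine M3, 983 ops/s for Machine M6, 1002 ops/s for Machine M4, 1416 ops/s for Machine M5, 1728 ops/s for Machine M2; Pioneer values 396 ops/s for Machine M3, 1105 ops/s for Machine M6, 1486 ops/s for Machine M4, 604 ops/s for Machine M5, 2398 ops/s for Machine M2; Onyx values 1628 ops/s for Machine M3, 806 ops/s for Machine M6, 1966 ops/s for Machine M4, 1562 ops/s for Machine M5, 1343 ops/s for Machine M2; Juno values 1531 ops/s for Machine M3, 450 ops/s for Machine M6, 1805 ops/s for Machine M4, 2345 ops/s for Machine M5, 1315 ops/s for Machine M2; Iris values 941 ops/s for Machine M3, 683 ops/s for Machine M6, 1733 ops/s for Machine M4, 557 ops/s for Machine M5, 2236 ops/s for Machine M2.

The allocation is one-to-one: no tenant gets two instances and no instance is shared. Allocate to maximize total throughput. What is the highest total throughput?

Maximum total: 9898 ops/s

This is a one-to-one assignment (maximum-weight bipartite matching).
Optimal: Umbra→Machine M3 (2246 ops/s), Pioneer→Machine M6 (1105 ops/s), Onyx→Machine M4 (1966 ops/s), Juno→Machine M5 (2345 ops/s), Iris→Machine M2 (2236 ops/s) — total 2246+1105+1966+2345+2236 = 9898 ops/s.
Row-greedy (each tenant in turn takes its best remaining instance) gives 9638 ops/s, worse by 260.
Every other assignment is strictly worse.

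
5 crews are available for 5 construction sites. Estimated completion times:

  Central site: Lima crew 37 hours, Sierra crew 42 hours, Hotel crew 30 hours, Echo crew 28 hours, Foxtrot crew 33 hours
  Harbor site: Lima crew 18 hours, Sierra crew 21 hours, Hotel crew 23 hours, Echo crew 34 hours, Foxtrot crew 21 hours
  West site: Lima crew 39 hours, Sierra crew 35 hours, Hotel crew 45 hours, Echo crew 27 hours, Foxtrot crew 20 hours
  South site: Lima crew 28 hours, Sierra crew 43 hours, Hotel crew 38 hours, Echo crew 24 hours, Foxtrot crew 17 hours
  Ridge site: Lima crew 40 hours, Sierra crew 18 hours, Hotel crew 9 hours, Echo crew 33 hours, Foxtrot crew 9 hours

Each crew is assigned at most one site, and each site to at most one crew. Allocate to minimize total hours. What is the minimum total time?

Min total: 106 hours

Treat this as an assignment problem: match each crew to one site.
Optimal: Lima crew→South site (28 hours), Sierra crew→Harbor site (21 hours), Hotel crew→Ridge site (9 hours), Echo crew→Central site (28 hours), Foxtrot crew→West site (20 hours) — total 28+21+9+28+20 = 106 hours.
Column-greedy (each site in turn goes to its cheapest remaining crew) gives 122 hours, worse by 16.
Swapping Hotel crew↔Foxtrot crew (Hotel crew→West site 45 hours, Foxtrot crew→Ridge site 9 hours) adds 25.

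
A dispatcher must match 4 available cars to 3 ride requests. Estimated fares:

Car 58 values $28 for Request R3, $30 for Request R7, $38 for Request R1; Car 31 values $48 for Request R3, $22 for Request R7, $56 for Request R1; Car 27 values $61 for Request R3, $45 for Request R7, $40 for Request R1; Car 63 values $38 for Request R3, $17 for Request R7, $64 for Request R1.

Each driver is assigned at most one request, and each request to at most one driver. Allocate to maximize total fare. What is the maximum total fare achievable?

This is a one-to-one assignment (maximum-weight bipartite matching).
Optimal: Car 31→Request R3 ($48), Car 27→Request R7 ($45), Car 63→Request R1 ($64) — total 48+45+64 = $157.
Max-entry greedy (repeatedly take the single best remaining cell) gives $155, worse by 2.

Max total: $157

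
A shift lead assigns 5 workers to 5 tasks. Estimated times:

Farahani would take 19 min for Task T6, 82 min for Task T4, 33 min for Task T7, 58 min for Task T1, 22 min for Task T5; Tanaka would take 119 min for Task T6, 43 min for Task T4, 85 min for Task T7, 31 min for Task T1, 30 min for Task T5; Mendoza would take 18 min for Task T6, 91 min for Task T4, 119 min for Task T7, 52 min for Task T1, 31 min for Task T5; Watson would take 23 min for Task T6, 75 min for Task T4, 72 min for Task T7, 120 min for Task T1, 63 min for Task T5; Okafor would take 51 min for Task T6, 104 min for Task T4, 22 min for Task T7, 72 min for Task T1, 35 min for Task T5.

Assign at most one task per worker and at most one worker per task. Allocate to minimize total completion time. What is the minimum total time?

Min total: 162 min

Optimal: Farahani→Task T5 (22 min), Tanaka→Task T4 (43 min), Mendoza→Task T1 (52 min), Watson→Task T6 (23 min), Okafor→Task T7 (22 min) — total 22+43+52+23+22 = 162 min.
Column-greedy (each task in turn goes to its cheapest remaining worker) gives 204 min, worse by 42.
Next-best assignment: Farahani→Task T5, Tanaka→Task T1, Mendoza→Task T6, Watson→Task T4, Okafor→Task T7 = 168 min.
Swapping Farahani↔Okafor (Farahani→Task T7 33 min, Okafor→Task T5 35 min) adds 24.
Every other assignment is strictly worse.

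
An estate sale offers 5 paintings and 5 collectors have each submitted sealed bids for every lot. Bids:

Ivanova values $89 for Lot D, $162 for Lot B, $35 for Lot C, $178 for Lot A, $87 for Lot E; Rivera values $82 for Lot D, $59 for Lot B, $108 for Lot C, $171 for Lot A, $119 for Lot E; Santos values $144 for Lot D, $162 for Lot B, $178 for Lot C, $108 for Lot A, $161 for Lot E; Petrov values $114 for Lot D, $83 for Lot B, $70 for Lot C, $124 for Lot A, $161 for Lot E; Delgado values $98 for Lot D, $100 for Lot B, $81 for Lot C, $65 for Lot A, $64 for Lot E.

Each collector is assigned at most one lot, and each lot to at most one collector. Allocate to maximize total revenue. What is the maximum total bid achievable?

Optimal: Ivanova→Lot B ($162), Rivera→Lot A ($171), Santos→Lot C ($178), Petrov→Lot E ($161), Delgado→Lot D ($98) — total 162+171+178+161+98 = $770.
Max-entry greedy (repeatedly take the single best remaining cell) gives $699, worse by 71.
Next-best assignment: Ivanova→Lot B, Rivera→Lot A, Santos→Lot D, Petrov→Lot E, Delgado→Lot C = $719.
Swapping Santos↔Ivanova (Santos→Lot B $162, Ivanova→Lot C $35) loses 143.

Maximum total: $770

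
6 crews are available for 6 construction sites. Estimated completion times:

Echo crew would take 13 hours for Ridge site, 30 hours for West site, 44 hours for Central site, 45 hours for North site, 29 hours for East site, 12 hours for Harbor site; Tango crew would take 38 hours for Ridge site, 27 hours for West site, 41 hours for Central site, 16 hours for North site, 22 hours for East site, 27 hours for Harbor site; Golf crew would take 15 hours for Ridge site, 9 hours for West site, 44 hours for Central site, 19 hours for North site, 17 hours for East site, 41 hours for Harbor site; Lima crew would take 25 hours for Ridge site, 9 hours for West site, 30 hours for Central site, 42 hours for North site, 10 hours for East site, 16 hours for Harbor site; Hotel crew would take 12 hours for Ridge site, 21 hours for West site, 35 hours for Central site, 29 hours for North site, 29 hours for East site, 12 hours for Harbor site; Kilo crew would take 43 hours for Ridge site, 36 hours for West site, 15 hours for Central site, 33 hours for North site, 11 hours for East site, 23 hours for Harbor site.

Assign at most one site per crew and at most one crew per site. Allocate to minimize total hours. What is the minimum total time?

Min total: 74 hours

Optimal: Echo crew→Harbor site (12 hours), Tango crew→North site (16 hours), Golf crew→West site (9 hours), Lima crew→East site (10 hours), Hotel crew→Ridge site (12 hours), Kilo crew→Central site (15 hours) — total 12+16+9+10+12+15 = 74 hours.
Next-best assignment: Echo crew→Ridge site, Tango crew→North site, Golf crew→West site, Lima crew→East site, Hotel crew→Harbor site, Kilo crew→Central site = 75 hours.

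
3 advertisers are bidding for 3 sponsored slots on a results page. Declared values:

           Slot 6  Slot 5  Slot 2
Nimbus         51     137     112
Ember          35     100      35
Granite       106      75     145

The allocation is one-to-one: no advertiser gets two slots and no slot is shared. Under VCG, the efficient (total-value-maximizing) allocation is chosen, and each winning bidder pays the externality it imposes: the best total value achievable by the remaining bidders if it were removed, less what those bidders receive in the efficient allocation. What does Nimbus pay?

Efficient allocation: Nimbus→Slot 2 ($112), Ember→Slot 5 ($100), Granite→Slot 6 ($106); total welfare W = $318.
Nimbus receives Slot 2 at value $112, so the others get W − 112 = $206.
Without Nimbus: best allocation of the remaining 2 bidders over all 3 slots is Ember→Slot 5 ($100), Granite→Slot 2 ($145), total $245.
VCG payment = (others' best without Nimbus) − (others' welfare with Nimbus) = 245 − 206 = $39.

Nimbus pays $39.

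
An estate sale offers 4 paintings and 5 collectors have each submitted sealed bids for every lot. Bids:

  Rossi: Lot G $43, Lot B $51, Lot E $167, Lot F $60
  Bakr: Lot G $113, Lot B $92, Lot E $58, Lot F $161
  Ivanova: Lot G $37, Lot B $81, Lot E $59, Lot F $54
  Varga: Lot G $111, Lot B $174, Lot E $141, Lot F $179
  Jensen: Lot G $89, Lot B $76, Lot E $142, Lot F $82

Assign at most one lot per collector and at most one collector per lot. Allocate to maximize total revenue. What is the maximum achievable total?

Max total: $591

Optimal: Jensen→Lot G ($89), Varga→Lot B ($174), Rossi→Lot E ($167), Bakr→Lot F ($161) — total 89+174+167+161 = $591.
Column-greedy (each lot in turn goes to its best remaining collector) gives $536, worse by 55.
Swapping Rossi↔Bakr (Rossi→Lot F $60, Bakr→Lot E $58) loses 210.
Checked against all permutations: $591 is optimal.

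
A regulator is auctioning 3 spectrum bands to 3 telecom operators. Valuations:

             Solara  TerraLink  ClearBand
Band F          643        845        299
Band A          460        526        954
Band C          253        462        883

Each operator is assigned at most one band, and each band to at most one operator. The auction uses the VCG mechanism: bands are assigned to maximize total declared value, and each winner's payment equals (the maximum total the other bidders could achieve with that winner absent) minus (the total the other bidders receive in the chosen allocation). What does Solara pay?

Solara pays $71M.

Efficient allocation: Solara→Band A ($460M), TerraLink→Band F ($845M), ClearBand→Band C ($883M); total welfare W = $2188M.
Solara receives Band A at value $460M, so the others get W − 460 = $1728M.
Without Solara: best allocation of the remaining 2 bidders over all 3 bands is TerraLink→Band F ($845M), ClearBand→Band A ($954M), total $1799M.
VCG payment = (others' best without Solara) − (others' welfare with Solara) = 1799 − 1728 = $71M.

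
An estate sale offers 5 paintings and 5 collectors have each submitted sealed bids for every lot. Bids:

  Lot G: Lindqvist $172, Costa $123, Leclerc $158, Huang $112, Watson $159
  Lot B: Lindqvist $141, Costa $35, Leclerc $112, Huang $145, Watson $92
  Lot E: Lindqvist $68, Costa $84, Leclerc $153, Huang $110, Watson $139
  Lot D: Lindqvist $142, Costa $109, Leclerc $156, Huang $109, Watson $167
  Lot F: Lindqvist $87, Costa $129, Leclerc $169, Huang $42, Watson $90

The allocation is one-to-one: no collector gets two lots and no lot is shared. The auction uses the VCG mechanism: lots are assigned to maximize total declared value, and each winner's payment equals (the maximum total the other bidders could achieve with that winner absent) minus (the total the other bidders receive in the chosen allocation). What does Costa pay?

Costa pays $16.

Efficient allocation: Lindqvist→Lot G ($172), Costa→Lot F ($129), Leclerc→Lot E ($153), Huang→Lot B ($145), Watson→Lot D ($167); total welfare W = $766.
Costa receives Lot F at value $129, so the others get W − 129 = $637.
Without Costa: best allocation of the remaining 4 bidders over all 5 lots is Lindqvist→Lot G ($172), Leclerc→Lot F ($169), Huang→Lot B ($145), Watson→Lot D ($167), total $653.
VCG payment = (others' best without Costa) − (others' welfare with Costa) = 653 − 637 = $16.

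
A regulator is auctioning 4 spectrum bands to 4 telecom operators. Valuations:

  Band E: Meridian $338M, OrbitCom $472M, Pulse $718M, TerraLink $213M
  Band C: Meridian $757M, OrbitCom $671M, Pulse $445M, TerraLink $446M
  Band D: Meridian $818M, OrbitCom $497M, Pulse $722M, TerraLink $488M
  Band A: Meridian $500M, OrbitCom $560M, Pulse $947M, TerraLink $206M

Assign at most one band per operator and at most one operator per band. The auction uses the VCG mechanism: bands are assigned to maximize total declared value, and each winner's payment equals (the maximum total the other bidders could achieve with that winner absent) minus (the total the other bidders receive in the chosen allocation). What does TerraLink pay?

Efficient allocation: Meridian→Band D ($818M), OrbitCom→Band E ($472M), Pulse→Band A ($947M), TerraLink→Band C ($446M); total welfare W = $2683M.
TerraLink receives Band C at value $446M, so the others get W − 446 = $2237M.
Without TerraLink: best allocation of the remaining 3 bidders over all 4 bands is Meridian→Band D ($818M), OrbitCom→Band C ($671M), Pulse→Band A ($947M), total $2436M.
VCG payment = (others' best without TerraLink) − (others' welfare with TerraLink) = 2436 − 2237 = $199M.

TerraLink pays $199M.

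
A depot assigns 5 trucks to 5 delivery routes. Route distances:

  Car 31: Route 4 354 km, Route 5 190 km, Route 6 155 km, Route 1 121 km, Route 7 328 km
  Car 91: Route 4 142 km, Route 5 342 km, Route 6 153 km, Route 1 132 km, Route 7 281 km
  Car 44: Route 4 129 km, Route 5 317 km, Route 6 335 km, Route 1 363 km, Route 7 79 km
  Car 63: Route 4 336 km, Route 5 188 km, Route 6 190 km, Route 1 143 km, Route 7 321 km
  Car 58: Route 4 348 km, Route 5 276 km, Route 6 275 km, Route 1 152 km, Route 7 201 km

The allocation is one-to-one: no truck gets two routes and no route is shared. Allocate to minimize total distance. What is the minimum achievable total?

Min total: 716 km

Treat this as an assignment problem: match each truck to one route.
Optimal: Car 31→Route 6 (155 km), Car 91→Route 4 (142 km), Car 44→Route 7 (79 km), Car 63→Route 5 (188 km), Car 58→Route 1 (152 km) — total 155+142+79+188+152 = 716 km.
Min-entry greedy (repeatedly take the single cheapest remaining cell) gives 805 km, worse by 89.
Next-best assignment: Car 31→Route 5, Car 91→Route 4, Car 44→Route 7, Car 63→Route 6, Car 58→Route 1 = 753 km.
Swapping Car 63↔Car 91 (Car 63→Route 4 336 km, Car 91→Route 5 342 km) adds 348.
No other one-to-one assignment undercuts 716 km.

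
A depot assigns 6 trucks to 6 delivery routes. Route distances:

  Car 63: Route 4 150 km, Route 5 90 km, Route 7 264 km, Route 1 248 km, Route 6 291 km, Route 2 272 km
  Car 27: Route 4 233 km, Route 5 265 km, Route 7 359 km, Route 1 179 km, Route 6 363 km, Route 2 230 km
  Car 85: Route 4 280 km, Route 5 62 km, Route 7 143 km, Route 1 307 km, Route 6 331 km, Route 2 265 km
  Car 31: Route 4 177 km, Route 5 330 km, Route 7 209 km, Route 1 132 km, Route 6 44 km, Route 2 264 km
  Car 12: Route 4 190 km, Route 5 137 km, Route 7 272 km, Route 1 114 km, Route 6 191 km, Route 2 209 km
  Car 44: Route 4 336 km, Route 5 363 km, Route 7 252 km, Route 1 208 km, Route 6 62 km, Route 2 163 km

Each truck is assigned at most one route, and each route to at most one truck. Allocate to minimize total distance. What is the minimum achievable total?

Min total: 787 km

Optimal: Car 63→Route 5 (90 km), Car 27→Route 4 (233 km), Car 85→Route 7 (143 km), Car 31→Route 6 (44 km), Car 12→Route 1 (114 km), Car 44→Route 2 (163 km) — total 90+233+143+44+114+163 = 787 km.
Column-greedy (each route in turn goes to its cheapest remaining truck) gives 827 km, worse by 40.
Next-best assignment: Car 63→Route 5, Car 27→Route 1, Car 85→Route 7, Car 31→Route 6, Car 12→Route 4, Car 44→Route 2 = 809 km.
Swapping Car 44↔Car 85 (Car 44→Route 7 252 km, Car 85→Route 2 265 km) adds 211.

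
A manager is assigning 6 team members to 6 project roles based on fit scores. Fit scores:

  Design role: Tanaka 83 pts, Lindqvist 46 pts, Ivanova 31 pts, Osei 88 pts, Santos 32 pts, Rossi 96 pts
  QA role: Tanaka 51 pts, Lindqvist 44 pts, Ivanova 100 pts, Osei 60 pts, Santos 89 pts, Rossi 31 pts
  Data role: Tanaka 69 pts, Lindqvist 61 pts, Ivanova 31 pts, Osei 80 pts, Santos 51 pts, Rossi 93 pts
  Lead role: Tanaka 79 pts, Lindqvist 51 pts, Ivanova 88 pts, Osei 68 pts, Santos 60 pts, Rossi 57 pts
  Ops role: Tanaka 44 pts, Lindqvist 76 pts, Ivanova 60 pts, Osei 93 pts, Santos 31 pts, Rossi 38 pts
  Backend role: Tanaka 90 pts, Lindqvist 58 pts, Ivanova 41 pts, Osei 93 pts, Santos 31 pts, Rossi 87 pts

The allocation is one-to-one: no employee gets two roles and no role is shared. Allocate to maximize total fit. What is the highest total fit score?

This is a one-to-one assignment (maximum-weight bipartite matching).
Optimal: Tanaka→Backend role (90 pts), Lindqvist→Ops role (76 pts), Ivanova→Lead role (88 pts), Osei→Design role (88 pts), Santos→QA role (89 pts), Rossi→Data role (93 pts) — total 90+76+88+88+89+93 = 524 pts.
Row-greedy (each employee in turn takes its best remaining role) gives 507 pts, worse by 17.
Next-best assignment: Tanaka→Design role, Lindqvist→Ops role, Ivanova→Lead role, Osei→Backend role, Santos→QA role, Rossi→Data role = 522 pts.
Swapping Tanaka↔Osei (Tanaka→Design role 83 pts, Osei→Backend role 93 pts) loses 2.

Max total: 524 pts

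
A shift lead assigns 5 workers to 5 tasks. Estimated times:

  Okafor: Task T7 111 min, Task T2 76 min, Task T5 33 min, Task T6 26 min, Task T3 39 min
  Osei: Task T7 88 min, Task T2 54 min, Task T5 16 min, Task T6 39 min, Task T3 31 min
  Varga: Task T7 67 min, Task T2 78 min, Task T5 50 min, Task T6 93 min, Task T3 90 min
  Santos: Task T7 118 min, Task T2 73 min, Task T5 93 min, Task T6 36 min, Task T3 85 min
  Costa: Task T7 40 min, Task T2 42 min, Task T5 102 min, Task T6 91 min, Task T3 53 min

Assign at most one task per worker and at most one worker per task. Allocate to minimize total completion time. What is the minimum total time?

Min total: 200 min

Optimal: Okafor→Task T3 (39 min), Osei→Task T5 (16 min), Varga→Task T7 (67 min), Santos→Task T6 (36 min), Costa→Task T2 (42 min) — total 39+16+67+36+42 = 200 min.
Swapping Okafor↔Varga (Okafor→Task T7 111 min, Varga→Task T3 90 min) adds 95.
Checked against all permutations: 200 min is optimal.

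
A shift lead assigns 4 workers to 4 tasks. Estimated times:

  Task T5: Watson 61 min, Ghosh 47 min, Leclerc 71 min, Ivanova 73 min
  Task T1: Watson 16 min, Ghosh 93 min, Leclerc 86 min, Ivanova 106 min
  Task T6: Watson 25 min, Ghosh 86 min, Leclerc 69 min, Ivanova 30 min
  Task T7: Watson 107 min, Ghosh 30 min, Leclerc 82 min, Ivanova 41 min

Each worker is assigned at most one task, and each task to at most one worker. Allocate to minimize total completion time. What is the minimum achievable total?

This is a one-to-one assignment (minimum-cost bipartite matching).
Optimal: Watson→Task T1 (16 min), Ghosh→Task T7 (30 min), Leclerc→Task T5 (71 min), Ivanova→Task T6 (30 min) — total 16+30+71+30 = 147 min.
Column-greedy (each task in turn goes to its cheapest remaining worker) gives 175 min, worse by 28.
No other one-to-one assignment undercuts 147 min.

Min total: 147 min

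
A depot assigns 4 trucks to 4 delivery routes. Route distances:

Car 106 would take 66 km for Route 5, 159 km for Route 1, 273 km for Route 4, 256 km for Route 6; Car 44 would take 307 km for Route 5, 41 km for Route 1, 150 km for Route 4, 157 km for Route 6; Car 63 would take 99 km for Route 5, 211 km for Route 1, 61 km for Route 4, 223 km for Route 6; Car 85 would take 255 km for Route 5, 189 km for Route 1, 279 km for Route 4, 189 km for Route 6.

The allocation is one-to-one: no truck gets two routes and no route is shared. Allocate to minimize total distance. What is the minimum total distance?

This is a one-to-one assignment (minimum-cost bipartite matching).
Optimal: Car 106→Route 5 (66 km), Car 44→Route 1 (41 km), Car 63→Route 4 (61 km), Car 85→Route 6 (189 km) — total 66+41+61+189 = 357 km.
Next-best assignment: Car 106→Route 5, Car 44→Route 6, Car 63→Route 4, Car 85→Route 1 = 473 km.
Swapping Car 44↔Car 63 (Car 44→Route 4 150 km, Car 63→Route 1 211 km) adds 259.
Every other assignment is strictly worse.

Minimum total: 357 km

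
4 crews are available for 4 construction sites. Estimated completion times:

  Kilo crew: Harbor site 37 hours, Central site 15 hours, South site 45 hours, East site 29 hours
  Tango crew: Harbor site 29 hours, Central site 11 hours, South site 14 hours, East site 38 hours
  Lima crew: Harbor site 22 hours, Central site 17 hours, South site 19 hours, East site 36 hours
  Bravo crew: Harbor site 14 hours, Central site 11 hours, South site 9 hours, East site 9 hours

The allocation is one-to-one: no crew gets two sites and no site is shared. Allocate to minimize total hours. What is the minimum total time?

This is a one-to-one assignment (minimum-cost bipartite matching).
Optimal: Kilo crew→Central site (15 hours), Tango crew→South site (14 hours), Lima crew→Harbor site (22 hours), Bravo crew→East site (9 hours) — total 15+14+22+9 = 60 hours.
Min-entry greedy (repeatedly take the single cheapest remaining cell) gives 71 hours, worse by 11.
Next-best assignment: Kilo crew→East site, Tango crew→Central site, Lima crew→Harbor site, Bravo crew→South site = 71 hours.

Minimum total: 60 hours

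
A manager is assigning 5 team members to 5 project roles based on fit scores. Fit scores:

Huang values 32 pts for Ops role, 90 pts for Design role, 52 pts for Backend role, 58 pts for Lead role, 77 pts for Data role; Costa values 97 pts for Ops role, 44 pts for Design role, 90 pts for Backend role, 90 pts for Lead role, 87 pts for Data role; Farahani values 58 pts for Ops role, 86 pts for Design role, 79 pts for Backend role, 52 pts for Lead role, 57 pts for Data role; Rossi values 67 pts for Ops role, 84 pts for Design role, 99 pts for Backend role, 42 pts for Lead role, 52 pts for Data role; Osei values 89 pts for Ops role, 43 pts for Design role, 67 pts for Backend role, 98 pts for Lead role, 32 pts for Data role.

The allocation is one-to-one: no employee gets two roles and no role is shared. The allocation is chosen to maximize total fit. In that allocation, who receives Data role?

Optimal: Huang→Data role (77 pts), Costa→Ops role (97 pts), Farahani→Design role (86 pts), Rossi→Backend role (99 pts), Osei→Lead role (98 pts) — total 77+97+86+99+98 = 457 pts.
Max-entry greedy (repeatedly take the single best remaining cell) gives 441 pts, worse by 16.
Huang's own top role is Design role (90 pts), but forcing Huang→Design role and reassigning the rest optimally gives only 441 pts — worse by 16.

Huang receives Data role.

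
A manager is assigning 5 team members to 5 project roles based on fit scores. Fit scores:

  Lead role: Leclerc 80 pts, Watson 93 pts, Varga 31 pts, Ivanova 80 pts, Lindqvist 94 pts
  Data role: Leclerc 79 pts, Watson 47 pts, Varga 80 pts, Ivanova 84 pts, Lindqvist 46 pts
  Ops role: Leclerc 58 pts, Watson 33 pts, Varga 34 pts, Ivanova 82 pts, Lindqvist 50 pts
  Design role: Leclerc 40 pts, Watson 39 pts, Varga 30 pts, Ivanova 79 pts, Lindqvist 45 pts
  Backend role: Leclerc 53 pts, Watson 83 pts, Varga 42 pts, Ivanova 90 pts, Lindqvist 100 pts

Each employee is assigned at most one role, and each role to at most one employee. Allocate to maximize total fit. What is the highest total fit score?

Max total: 410 pts

Optimal: Leclerc→Ops role (58 pts), Watson→Lead role (93 pts), Varga→Data role (80 pts), Ivanova→Design role (79 pts), Lindqvist→Backend role (100 pts) — total 58+93+80+79+100 = 410 pts.
Row-greedy (each employee in turn takes its best remaining role) gives 370 pts, worse by 40.
No other one-to-one assignment exceeds 410 pts.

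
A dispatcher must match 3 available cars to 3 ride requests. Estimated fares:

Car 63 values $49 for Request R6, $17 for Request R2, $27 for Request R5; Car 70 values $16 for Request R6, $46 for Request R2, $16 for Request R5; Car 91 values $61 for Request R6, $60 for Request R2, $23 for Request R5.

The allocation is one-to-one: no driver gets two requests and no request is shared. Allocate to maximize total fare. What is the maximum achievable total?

Maximum total: $134

Optimal: Car 63→Request R5 ($27), Car 70→Request R2 ($46), Car 91→Request R6 ($61) — total 27+46+61 = $134.
Row-greedy (each driver in turn takes its best remaining request) gives $118, worse by 16.
Swapping Car 70↔Car 91 (Car 70→Request R6 $16, Car 91→Request R2 $60) loses 31.
No other one-to-one assignment exceeds $134.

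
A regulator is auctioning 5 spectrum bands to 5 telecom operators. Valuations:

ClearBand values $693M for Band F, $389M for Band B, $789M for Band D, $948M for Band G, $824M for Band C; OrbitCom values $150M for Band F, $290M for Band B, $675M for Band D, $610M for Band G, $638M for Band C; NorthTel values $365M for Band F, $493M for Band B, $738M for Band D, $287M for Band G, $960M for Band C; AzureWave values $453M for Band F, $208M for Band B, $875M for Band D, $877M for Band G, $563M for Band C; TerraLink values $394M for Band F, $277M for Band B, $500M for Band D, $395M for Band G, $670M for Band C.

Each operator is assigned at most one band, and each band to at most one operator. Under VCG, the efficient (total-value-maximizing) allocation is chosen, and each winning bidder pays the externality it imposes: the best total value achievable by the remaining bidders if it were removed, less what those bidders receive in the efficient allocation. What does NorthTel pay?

Efficient allocation: ClearBand→Band F ($693M), OrbitCom→Band D ($675M), NorthTel→Band C ($960M), AzureWave→Band G ($877M), TerraLink→Band B ($277M); total welfare W = $3482M.
NorthTel receives Band C at value $960M, so the others get W − 960 = $2522M.
Without NorthTel: best allocation of the remaining 4 bidders over all 5 bands is ClearBand→Band F ($693M), OrbitCom→Band D ($675M), AzureWave→Band G ($877M), TerraLink→Band C ($670M), total $2915M.
VCG payment = (others' best without NorthTel) − (others' welfare with NorthTel) = 2915 − 2522 = $393M.

NorthTel pays $393M.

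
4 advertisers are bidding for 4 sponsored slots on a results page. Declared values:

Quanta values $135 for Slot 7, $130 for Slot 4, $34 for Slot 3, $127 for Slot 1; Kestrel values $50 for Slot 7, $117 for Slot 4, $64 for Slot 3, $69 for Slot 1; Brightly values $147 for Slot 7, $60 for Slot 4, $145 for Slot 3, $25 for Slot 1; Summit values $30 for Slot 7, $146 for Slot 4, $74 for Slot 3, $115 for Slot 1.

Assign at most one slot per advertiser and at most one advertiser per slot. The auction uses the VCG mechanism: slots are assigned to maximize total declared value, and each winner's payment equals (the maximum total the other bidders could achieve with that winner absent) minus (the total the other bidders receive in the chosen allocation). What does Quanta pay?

Efficient allocation: Quanta→Slot 7 ($135), Kestrel→Slot 4 ($117), Brightly→Slot 3 ($145), Summit→Slot 1 ($115); total welfare W = $512.
Quanta receives Slot 7 at value $135, so the others get W − 135 = $377.
Without Quanta: best allocation of the remaining 3 bidders over all 4 slots is Kestrel→Slot 4 ($117), Brightly→Slot 7 ($147), Summit→Slot 1 ($115), total $379.
VCG payment = (others' best without Quanta) − (others' welfare with Quanta) = 379 − 377 = $2.

Quanta pays $2.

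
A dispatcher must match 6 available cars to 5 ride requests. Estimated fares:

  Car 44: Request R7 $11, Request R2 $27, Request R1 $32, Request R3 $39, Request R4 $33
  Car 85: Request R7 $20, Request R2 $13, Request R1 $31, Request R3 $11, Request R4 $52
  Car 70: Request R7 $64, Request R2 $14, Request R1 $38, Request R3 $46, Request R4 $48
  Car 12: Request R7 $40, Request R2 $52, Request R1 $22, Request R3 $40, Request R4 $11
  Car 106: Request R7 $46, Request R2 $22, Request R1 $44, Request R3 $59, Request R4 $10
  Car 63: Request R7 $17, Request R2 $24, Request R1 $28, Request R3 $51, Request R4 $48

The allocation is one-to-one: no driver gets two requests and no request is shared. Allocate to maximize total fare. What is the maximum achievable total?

Maximum total: $263

Optimal: Car 70→Request R7 ($64), Car 12→Request R2 ($52), Car 106→Request R1 ($44), Car 63→Request R3 ($51), Car 85→Request R4 ($52) — total 64+52+44+51+52 = $263.
Next-best assignment: Car 70→Request R7, Car 12→Request R2, Car 44→Request R1, Car 106→Request R3, Car 85→Request R4 = $259.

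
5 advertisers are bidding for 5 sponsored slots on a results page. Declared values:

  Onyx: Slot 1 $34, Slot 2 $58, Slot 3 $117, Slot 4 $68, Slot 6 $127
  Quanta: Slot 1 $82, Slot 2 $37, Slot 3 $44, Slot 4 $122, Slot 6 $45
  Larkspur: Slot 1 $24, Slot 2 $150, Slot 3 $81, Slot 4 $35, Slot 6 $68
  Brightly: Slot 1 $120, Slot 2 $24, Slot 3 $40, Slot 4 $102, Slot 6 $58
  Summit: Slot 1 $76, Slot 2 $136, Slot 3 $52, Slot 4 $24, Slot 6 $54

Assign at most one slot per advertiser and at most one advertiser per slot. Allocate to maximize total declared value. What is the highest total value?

Optimal: Onyx→Slot 6 ($127), Quanta→Slot 4 ($122), Larkspur→Slot 3 ($81), Brightly→Slot 1 ($120), Summit→Slot 2 ($136) — total 127+122+81+120+136 = $586.
Max-entry greedy (repeatedly take the single best remaining cell) gives $571, worse by 15.
No other one-to-one assignment exceeds $586.

Maximum total: $586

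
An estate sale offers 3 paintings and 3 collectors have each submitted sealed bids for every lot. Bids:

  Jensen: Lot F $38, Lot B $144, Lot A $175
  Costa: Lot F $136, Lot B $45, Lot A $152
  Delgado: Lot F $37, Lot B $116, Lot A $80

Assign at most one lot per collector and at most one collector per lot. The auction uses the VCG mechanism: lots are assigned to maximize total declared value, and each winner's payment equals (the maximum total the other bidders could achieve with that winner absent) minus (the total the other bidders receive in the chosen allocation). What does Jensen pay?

Efficient allocation: Jensen→Lot A ($175), Costa→Lot F ($136), Delgado→Lot B ($116); total welfare W = $427.
Jensen receives Lot A at value $175, so the others get W − 175 = $252.
Without Jensen: best allocation of the remaining 2 bidders over all 3 lots is Costa→Lot A ($152), Delgado→Lot B ($116), total $268.
VCG payment = (others' best without Jensen) − (others' welfare with Jensen) = 268 − 252 = $16.

Jensen pays $16.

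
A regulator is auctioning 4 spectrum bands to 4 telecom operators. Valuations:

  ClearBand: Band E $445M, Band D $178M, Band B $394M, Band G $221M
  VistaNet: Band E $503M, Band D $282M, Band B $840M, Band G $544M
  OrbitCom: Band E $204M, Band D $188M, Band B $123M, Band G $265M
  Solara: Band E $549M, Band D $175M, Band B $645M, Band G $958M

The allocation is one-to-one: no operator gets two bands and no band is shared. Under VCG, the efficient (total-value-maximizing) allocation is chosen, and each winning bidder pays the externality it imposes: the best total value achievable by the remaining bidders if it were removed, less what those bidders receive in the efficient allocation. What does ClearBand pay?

Efficient allocation: ClearBand→Band E ($445M), VistaNet→Band B ($840M), OrbitCom→Band D ($188M), Solara→Band G ($958M); total welfare W = $2431M.
ClearBand receives Band E at value $445M, so the others get W − 445 = $1986M.
Without ClearBand: best allocation of the remaining 3 bidders over all 4 bands is VistaNet→Band B ($840M), OrbitCom→Band E ($204M), Solara→Band G ($958M), total $2002M.
VCG payment = (others' best without ClearBand) − (others' welfare with ClearBand) = 2002 − 1986 = $16M.

ClearBand pays $16M.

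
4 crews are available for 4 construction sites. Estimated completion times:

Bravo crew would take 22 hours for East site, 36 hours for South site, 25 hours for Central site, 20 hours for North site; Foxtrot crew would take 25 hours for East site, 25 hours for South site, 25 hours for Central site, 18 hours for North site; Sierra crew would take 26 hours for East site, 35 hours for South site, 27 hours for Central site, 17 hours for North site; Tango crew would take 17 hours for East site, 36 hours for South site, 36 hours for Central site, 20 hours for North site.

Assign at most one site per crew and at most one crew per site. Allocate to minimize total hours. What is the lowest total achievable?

Minimum total: 84 hours

Optimal: Bravo crew→Central site (25 hours), Foxtrot crew→South site (25 hours), Sierra crew→North site (17 hours), Tango crew→East site (17 hours) — total 25+25+17+17 = 84 hours.
Row-greedy (each crew in turn takes its cheapest remaining site) gives 108 hours, worse by 24.
Next-best assignment: Bravo crew→North site, Foxtrot crew→South site, Sierra crew→Central site, Tango crew→East site = 89 hours.
Every other assignment is strictly worse.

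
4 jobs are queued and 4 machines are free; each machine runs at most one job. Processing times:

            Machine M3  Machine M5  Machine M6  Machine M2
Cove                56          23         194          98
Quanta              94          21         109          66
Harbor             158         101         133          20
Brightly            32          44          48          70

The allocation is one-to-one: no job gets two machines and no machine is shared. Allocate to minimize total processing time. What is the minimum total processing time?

Min total: 145 min

Optimal: Cove→Machine M3 (56 min), Quanta→Machine M5 (21 min), Harbor→Machine M2 (20 min), Brightly→Machine M6 (48 min) — total 56+21+20+48 = 145 min.
Min-entry greedy (repeatedly take the single cheapest remaining cell) gives 267 min, worse by 122.
Next-best assignment: Cove→Machine M5, Quanta→Machine M6, Harbor→Machine M2, Brightly→Machine M3 = 184 min.
Swapping Quanta↔Brightly (Quanta→Machine M6 109 min, Brightly→Machine M5 44 min) adds 84.
Checked against all permutations: 145 min is optimal.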